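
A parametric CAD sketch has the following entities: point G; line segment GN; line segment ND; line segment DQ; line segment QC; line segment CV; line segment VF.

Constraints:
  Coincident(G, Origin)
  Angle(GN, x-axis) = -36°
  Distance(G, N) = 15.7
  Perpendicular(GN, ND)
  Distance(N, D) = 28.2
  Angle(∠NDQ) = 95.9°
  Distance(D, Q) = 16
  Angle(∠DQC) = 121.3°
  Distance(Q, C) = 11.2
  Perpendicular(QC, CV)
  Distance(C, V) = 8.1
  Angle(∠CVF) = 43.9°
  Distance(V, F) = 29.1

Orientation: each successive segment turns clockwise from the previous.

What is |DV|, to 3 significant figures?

20.3

G is at the origin; GN runs at -36.0° with length 15.7, so N = (12.7, -9.23). The perpendicularity gives ND at right angles to GN, so ND runs at -126°; with |ND| = 28.2, D = (-3.87, -32.0). ∠NDQ = 95.9° gives DQ at 150° from the x-axis; with |DQ| = 16.0, Q = (-17.7, -24.0). ∠DQC = 121.3° gives QC at 91.2° from the x-axis; with |QC| = 11.2, C = (-18.0, -12.8). QC ⟂ CV, so CV runs at 1.20°; with |CV| = 8.1, V = (-9.85, -12.7). Then |DV| = |V − D| = 20.3.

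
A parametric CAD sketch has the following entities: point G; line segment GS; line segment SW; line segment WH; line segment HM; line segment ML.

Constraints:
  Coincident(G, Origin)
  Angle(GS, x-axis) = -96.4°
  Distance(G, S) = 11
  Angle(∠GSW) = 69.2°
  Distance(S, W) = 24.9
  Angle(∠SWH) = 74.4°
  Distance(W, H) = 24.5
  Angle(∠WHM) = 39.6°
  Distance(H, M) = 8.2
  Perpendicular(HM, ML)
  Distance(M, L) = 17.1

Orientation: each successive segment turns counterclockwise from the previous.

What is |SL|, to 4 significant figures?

31.94

∠WHM = 39.6° gives HM at -99.60° from the x-axis; with |HM| = 8.2, M = (9.274, 8.393). HM is perpendicular to ML, so ML runs at -9.600°; with |ML| = 17.1, L = (26.13, 5.542). Then |SL| = |L − S| = 31.94.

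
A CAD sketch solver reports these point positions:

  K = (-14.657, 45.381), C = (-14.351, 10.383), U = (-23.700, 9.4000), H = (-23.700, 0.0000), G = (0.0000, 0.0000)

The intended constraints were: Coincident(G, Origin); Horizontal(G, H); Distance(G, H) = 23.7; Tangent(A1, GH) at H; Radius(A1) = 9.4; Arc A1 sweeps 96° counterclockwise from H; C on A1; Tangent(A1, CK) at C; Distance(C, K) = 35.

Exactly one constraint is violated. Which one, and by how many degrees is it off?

Tangent(A1, CK) at C — off by 5.50°.

G = (0.00, 0.00) ✓; G.y = 0.00, H.y = 0.00 ✓; |GH| = 23.70 ✓; ∠(UH, HG) = 90.00° ✓; |UH| = 9.400 ✓; bearing(U→C) − bearing(U→H) = 96.00° ✓; |UC| = 9.401 ✓; ∠(UC, CK) = 95.50° ✗; |CK| = 35.00 ✓.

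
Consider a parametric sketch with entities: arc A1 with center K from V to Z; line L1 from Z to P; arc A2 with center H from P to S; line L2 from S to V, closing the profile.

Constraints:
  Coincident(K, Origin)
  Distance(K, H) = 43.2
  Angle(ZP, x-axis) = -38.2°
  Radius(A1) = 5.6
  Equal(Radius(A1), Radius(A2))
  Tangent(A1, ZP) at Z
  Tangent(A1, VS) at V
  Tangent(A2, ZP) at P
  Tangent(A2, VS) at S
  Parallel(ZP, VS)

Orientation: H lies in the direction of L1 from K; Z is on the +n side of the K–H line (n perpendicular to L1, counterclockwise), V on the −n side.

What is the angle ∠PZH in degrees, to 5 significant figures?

7.3860°

The slot axis is L1's direction at -38.2°, so u = (cos -38.2°, sin -38.2°) = (0.78586, -0.61841) and n = (−sin -38.2°, cos -38.2°) = (0.61841, 0.78586). K is at the origin and H lies 43.2 along u from K, so H = 43.2·u = (33.949, -26.715). Tangency of A1 to both parallel lines with radius 5.6 puts Z and V at K ± 5.6·n: Z = (3.4631, 4.4008), V = (-3.4631, -4.4008). Equal radii place P and S the same way about H: P = H + 5.6·n = (37.412, -22.314), S = H − 5.6·n = (30.486, -31.116). Then cos ∠PZH = ZP·ZH / (|ZP||ZH|), giving 7.3860°.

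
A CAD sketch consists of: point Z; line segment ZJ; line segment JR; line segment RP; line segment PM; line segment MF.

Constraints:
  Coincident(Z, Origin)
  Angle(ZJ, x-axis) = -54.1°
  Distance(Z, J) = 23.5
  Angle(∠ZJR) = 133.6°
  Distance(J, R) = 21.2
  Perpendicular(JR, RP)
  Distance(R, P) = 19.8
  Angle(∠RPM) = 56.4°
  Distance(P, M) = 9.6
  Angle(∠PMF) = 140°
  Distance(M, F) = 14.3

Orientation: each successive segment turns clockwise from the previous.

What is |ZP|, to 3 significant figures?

37.5

Z is at the origin; ZJ runs at -54.1° with length 23.5, so J = (13.8, -19.0). ∠ZJR = 133.6° gives JR at -100° from the x-axis; with |JR| = 21.2, R = (9.92, -39.9). JR is perpendicular to RP, so RP runs at 170°; with |RP| = 19.8, P = (-9.55, -36.3). Then |ZP| = |P − Z| = 37.5.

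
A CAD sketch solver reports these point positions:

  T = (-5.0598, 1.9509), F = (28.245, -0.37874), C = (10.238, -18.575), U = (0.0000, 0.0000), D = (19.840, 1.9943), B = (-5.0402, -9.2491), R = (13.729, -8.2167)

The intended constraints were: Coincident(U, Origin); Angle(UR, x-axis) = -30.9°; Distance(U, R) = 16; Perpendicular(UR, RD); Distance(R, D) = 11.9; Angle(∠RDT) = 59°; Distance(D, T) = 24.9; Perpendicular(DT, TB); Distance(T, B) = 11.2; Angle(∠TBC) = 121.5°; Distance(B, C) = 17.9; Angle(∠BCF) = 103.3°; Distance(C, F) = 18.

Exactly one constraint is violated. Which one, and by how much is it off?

Distance(C, F) = 18 — off by 7.60.

U = (0.00, 0.00) ✓; UR at -30.90° ✓; |UR| = 16.00 ✓; ∠(UR, RD) = 90.00° ✓; |RD| = 11.90 ✓; ∠RDT = 59.00° ✓; |DT| = 24.90 ✓; ∠(DT, TB) = 90.00° ✓; |TB| = 11.20 ✓; ∠TBC = 121.5° ✓; |BC| = 17.90 ✓; ∠BCF = 103.3° ✓; |CF| = 25.60 ✗.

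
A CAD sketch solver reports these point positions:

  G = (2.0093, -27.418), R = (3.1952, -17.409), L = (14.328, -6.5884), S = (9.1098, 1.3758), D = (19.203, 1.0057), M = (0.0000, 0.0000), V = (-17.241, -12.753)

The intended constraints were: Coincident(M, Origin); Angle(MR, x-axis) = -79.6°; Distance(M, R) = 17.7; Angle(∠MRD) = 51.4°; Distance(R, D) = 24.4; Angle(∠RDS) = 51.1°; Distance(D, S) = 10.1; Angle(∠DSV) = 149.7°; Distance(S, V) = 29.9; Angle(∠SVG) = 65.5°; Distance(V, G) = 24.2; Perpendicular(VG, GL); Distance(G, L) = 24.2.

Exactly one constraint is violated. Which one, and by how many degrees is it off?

Perpendicular(VG, GL) — off by 6.70°.

M = (0.00, 0.00) ✓; MR at -79.60° ✓; |MR| = 17.70 ✓; ∠MRD = 51.40° ✓; |RD| = 24.40 ✓; ∠RDS = 51.10° ✓; |DS| = 10.10 ✓; ∠DSV = 149.7° ✓; |SV| = 29.90 ✓; ∠SVG = 65.50° ✓; |VG| = 24.20 ✓; ∠(VG, GL) = 96.70° ✗; |GL| = 24.20 ✓.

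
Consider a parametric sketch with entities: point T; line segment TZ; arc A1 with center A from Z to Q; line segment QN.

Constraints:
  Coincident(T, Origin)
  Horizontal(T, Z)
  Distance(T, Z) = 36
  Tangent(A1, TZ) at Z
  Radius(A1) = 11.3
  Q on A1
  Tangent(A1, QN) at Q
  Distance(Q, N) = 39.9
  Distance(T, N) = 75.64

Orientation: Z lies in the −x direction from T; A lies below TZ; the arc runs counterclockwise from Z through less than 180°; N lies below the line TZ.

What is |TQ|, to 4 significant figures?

46.99

Checks: |AQ| = 11.30 ✓; ∠(AQ, QN) = 90.00° ✓; |QN| = 39.90 ✓; |TN| = 75.64 ✓.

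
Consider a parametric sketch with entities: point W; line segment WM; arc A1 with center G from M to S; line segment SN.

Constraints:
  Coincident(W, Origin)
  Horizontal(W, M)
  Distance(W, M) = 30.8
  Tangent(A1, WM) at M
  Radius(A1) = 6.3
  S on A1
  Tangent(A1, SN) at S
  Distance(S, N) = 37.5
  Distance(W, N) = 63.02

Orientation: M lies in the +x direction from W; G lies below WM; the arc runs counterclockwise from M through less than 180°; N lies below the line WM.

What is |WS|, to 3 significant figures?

27.8

W is at the origin; WM is horizontal with |WM| = 30.8 and M on the +x side, so M = (30.8, 0.00). The tangent condition forces GM to be normal to WM, so G = M + (0, -6.3) = (30.8, -6.30). Since GS ⟂ SN (tangency), |GN| = √(6.3² + 37.5²) = 38.0 regardless of where S sits on A1. So N lies on both circle(W, 63.02) and circle(G, 38.0); the below-WM intersection is N = (48.9, -39.7). S is the foot of the tangent from N: S = (25.8, -10.2).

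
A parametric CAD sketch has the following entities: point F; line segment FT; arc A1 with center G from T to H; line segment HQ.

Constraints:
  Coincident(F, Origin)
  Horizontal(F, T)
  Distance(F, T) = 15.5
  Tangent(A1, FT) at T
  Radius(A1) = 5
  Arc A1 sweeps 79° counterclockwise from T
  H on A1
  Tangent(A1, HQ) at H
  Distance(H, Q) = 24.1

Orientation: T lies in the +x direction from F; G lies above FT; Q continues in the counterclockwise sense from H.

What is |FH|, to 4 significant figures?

20.81

F is at the origin; FT is horizontal with |FT| = 15.5 and T on the +x side, so T = (15.50, 0.000). Since A1 is tangent to FT there, GT ⟂ FT, so G = T + (0, 5) = (15.50, 5.000). On A1, T sits at bearing -90° from G; a 79° counterclockwise sweep puts H at bearing -11°, so H = G + 5.0·(cos -11°, sin -11°) = (20.41, 4.046). Then |FH| = |H − F| = 20.81.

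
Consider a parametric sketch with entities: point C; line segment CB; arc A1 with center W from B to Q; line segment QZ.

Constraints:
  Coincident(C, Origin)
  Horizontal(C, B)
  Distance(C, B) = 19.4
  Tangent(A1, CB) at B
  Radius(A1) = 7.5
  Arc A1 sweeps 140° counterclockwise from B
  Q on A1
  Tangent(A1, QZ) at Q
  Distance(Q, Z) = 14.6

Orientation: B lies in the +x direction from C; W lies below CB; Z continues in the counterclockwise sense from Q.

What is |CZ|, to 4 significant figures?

34.29

On A1, B sits at bearing 90° from W; a 140° counterclockwise sweep puts Q at bearing 230°, so Q = W + 7.5·(cos 230°, sin 230°) = (14.58, -13.25). Since A1 is tangent to QZ there, WQ ⟂ QZ, so QZ runs along (−sin 230°, cos 230°); with |QZ| = 14.6, Z = (25.76, -22.63). Then |CZ| = |Z − C| = 34.29.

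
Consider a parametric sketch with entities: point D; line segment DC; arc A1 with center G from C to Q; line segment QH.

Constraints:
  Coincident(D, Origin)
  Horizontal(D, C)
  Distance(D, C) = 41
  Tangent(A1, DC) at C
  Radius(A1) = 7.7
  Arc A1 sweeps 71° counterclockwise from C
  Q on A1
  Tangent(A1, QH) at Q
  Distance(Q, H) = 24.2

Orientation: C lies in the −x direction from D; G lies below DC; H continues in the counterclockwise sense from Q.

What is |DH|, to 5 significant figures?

62.786

D is at the origin; D and C share the same y with |DC| = 41.0 and C on the −x side, so C = (-41.000, 0.0000). Since A1 is tangent to DC there, GC ⟂ DC, so G = C + (0, -7.7) = (-41.000, -7.7000). On A1, C sits at bearing 90° from G; a 71° counterclockwise sweep puts Q at bearing 161°, so Q = G + 7.7·(cos 161°, sin 161°) = (-48.280, -5.1931). A1 meets QH tangentially, so GQ is at right angles to QH, so QH runs along (−sin 161°, cos 161°); with |QH| = 24.2, H = (-56.159, -28.075). Then |DH| = |H − D| = 62.786.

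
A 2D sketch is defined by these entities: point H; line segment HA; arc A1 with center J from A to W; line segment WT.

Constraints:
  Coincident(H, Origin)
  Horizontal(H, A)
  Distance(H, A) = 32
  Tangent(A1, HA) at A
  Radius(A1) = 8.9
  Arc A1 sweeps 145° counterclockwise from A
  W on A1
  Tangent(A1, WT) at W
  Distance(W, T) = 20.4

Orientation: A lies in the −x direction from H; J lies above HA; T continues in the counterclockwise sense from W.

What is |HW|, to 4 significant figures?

31.39

H is at the origin; HA is horizontal with |HA| = 32.0 and A on the −x side, so A = (-32.00, 0.000). Tangency of A1 to HA means the radius JA is perpendicular to HA, so J = A + (0, 8.9) = (-32.00, 8.900). On A1, A sits at bearing -90° from J; a 145° counterclockwise sweep puts W at bearing 55°, so W = J + 8.9·(cos 55°, sin 55°) = (-26.90, 16.19). Then |HW| = |W − H| = 31.39.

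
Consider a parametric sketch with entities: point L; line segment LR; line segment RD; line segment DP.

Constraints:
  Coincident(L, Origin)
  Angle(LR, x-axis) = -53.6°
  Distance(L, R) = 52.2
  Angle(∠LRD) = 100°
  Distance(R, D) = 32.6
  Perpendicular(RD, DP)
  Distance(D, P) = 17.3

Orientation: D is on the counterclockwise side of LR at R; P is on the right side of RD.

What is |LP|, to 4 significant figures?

80.35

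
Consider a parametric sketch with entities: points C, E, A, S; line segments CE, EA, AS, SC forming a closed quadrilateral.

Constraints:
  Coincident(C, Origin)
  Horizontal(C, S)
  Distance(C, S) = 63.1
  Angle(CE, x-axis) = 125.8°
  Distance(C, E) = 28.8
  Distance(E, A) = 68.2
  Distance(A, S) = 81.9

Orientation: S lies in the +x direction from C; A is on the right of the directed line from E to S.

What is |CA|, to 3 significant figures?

44.4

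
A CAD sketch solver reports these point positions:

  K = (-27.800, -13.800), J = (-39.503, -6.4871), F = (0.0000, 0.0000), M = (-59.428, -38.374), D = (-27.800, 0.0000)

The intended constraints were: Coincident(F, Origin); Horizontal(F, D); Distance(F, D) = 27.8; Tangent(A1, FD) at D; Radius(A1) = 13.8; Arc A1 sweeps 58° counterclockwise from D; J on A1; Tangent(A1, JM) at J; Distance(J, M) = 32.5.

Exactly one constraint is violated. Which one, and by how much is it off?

Distance(J, M) = 32.5 — off by 5.10.

F = (0.00, 0.00) ✓; F.y = 0.00, D.y = 0.00 ✓; |FD| = 27.80 ✓; ∠(KD, DF) = 90.00° ✓; |KD| = 13.80 ✓; bearing(K→J) − bearing(K→D) = 58.00° ✓; |KJ| = 13.80 ✓; ∠(KJ, JM) = 90.00° ✓; |JM| = 37.60 ✗.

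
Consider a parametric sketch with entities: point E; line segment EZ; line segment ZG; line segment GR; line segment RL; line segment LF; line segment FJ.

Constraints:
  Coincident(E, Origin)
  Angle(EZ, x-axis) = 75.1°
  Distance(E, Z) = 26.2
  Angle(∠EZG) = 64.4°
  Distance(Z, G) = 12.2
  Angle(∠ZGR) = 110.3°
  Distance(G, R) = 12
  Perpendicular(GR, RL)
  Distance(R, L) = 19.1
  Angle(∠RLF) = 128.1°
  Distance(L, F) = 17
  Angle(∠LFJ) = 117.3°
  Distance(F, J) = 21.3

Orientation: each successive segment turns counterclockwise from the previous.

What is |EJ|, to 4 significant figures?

44.18

E is at the origin; EZ runs at 75.1° with length 26.2, so Z = (6.737, 25.32). ∠EZG = 64.4° gives ZG at -169.3° from the x-axis; with |ZG| = 12.2, G = (-5.251, 23.05). ∠ZGR = 110.3° gives GR at -99.60° from the x-axis; with |GR| = 12.0, R = (-7.252, 11.22). GR is perpendicular to RL, so RL runs at -9.600°; with |RL| = 19.1, L = (11.58, 8.037). ∠RLF = 128.1° gives LF at 42.30° from the x-axis; with |LF| = 17.0, F = (24.15, 19.48). ∠LFJ = 117.3° gives FJ at 105.0° from the x-axis; with |FJ| = 21.3, J = (18.64, 40.05). Then |EJ| = |J − E| = 44.18.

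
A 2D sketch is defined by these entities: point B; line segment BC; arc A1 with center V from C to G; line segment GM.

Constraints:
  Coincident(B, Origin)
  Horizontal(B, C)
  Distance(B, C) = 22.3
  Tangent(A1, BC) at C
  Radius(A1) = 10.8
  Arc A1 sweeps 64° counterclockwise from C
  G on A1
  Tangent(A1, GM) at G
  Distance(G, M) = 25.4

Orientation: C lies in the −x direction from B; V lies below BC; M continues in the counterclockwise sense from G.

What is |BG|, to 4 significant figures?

32.58

B is at the origin; B and C share the same y with |BC| = 22.3 and C on the −x side, so C = (-22.30, 0.000). Tangency of A1 to BC means the radius VC is perpendicular to BC, so V = C + (0, -10.8) = (-22.30, -10.80). On A1, C sits at bearing 90° from V; a 64° counterclockwise sweep puts G at bearing 154°, so G = V + 10.8·(cos 154°, sin 154°) = (-32.01, -6.066). Then |BG| = |G − B| = 32.58.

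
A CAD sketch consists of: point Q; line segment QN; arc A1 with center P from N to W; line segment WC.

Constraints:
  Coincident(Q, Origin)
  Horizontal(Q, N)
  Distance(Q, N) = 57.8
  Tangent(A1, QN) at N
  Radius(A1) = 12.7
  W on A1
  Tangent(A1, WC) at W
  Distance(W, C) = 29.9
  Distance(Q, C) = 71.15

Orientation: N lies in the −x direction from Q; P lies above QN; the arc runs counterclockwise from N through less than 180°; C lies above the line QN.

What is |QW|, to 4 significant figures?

48.67

Checks: Q = (0.00, 0.00) ✓; |PW| = 12.70 ✓; ∠(PW, WC) = 90.00° ✓; |WC| = 29.90 ✓; |QC| = 71.15 ✓.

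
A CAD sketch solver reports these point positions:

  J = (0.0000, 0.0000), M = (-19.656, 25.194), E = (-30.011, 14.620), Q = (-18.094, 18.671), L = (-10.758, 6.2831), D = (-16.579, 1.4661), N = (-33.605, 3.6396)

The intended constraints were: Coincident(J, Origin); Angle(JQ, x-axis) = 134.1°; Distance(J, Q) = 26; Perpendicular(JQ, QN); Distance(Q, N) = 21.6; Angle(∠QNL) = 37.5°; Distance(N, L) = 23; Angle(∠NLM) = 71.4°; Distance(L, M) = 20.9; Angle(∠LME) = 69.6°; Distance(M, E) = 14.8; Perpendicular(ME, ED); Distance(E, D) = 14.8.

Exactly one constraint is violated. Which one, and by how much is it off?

Distance(E, D) = 14.8 — off by 4.00.

J = (0.00, 0.00) ✓; JQ at 134.1° ✓; |JQ| = 26.00 ✓; ∠(JQ, QN) = 90.00° ✓; |QN| = 21.60 ✓; ∠QNL = 37.50° ✓; |NL| = 23.00 ✓; ∠NLM = 71.40° ✓; |LM| = 20.90 ✓; ∠LME = 69.60° ✓; |ME| = 14.80 ✓; ∠(ME, ED) = 90.00° ✓; |ED| = 18.80 ✗.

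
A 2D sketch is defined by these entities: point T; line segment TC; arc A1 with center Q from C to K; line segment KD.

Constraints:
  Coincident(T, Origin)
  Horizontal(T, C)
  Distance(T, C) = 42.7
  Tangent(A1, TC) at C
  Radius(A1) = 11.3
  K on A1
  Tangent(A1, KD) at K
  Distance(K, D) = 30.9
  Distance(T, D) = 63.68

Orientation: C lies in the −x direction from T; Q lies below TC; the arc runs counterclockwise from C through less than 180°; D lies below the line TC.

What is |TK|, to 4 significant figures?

55.47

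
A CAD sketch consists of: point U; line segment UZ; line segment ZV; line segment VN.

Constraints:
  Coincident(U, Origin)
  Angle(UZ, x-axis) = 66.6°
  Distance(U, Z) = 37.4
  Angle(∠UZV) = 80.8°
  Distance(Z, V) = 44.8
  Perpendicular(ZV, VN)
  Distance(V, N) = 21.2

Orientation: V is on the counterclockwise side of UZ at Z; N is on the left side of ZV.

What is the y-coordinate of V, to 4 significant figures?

45.31

U is at the origin; UZ runs at 66.6° with length 37.4, so Z = 37.4·(cos 66.6°, sin 66.6°) = (14.85, 34.32). ∠UZV = 80.8°, so ZV runs at 66.6° + (180° − 80.8°) = 165.8° from the x-axis; with |ZV| = 44.8, V = Z + 44.8·(cos 165.8°, sin 165.8°) = (-28.58, 45.31). So V.y = 45.31.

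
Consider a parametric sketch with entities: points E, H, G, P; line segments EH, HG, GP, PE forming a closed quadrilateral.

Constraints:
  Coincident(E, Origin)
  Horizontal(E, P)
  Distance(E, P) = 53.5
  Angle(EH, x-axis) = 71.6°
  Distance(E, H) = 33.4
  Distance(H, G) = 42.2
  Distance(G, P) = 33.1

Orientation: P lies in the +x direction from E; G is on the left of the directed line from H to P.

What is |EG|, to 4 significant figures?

62.24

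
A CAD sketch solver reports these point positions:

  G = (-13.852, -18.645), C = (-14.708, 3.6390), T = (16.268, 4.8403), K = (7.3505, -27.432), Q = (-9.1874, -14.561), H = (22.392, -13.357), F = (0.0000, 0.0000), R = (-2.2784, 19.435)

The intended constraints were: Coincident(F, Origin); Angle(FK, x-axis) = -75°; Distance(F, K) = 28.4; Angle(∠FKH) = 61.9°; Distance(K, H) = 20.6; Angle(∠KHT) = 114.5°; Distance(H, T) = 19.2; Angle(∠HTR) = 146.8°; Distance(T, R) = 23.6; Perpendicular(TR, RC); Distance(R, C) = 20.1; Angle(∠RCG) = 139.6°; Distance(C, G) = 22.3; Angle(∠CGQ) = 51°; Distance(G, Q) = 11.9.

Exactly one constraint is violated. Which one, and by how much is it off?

Distance(G, Q) = 11.9 — off by 5.70.

F = (0.00, 0.00) ✓; FK at -75.00° ✓; |FK| = 28.40 ✓; ∠FKH = 61.90° ✓; |KH| = 20.60 ✓; ∠KHT = 114.5° ✓; |HT| = 19.20 ✓; ∠HTR = 146.8° ✓; |TR| = 23.60 ✓; ∠(TR, RC) = 90.00° ✓; |RC| = 20.10 ✓; ∠RCG = 139.6° ✓; |CG| = 22.30 ✓; ∠CGQ = 51.00° ✓; |GQ| = 6.200 ✗.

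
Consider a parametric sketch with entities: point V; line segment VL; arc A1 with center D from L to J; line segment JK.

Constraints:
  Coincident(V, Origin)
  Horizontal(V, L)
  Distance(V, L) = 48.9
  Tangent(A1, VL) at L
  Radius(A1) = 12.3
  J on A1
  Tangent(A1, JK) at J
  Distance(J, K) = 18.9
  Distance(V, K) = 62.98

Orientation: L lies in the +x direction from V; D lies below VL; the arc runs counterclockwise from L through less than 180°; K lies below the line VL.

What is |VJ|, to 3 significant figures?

44.9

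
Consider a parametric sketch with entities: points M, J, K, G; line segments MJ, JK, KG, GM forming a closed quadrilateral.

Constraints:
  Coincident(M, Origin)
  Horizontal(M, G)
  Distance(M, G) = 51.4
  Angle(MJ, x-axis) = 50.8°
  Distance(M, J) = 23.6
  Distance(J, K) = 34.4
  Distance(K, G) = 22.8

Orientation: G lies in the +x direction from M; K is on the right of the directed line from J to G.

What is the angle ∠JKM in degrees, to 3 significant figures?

40.4°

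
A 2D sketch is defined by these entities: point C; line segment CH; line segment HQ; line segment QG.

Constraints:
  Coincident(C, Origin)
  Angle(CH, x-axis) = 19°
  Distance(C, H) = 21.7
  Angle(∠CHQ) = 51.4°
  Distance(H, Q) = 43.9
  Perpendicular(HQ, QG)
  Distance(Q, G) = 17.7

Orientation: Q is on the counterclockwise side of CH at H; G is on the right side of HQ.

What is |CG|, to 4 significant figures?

46.08

C is at the origin; CH runs at 19.0° with length 21.7, so H = 21.7·(cos 19.0°, sin 19.0°) = (20.52, 7.065). ∠CHQ = 51.4°, so HQ runs at 19.0° + (180° − 51.4°) = 147.6° from the x-axis; with |HQ| = 43.9, Q = H + 43.9·(cos 147.6°, sin 147.6°) = (-16.55, 30.59). HQ ⟂ QG; with |QG| = 17.7 on the right of HQ, G = Q + 17.7·(0.5358, 0.8443) = (-7.064, 45.53). Then |CG| = |G − C| = 46.08.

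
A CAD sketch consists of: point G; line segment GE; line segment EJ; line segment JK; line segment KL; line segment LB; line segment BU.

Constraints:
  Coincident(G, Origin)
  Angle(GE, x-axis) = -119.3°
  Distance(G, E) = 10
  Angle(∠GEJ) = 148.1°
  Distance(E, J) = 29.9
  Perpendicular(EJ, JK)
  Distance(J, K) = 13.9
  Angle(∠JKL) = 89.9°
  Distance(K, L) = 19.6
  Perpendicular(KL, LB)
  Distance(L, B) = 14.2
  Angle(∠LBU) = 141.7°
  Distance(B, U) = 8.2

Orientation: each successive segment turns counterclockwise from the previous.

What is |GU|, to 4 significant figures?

26.77

G is at the origin; GE runs at -119.3° with length 10.0, so E = (-4.894, -8.721). ∠GEJ = 148.1° gives EJ at -87.40° from the x-axis; with |EJ| = 29.9, J = (-3.537, -38.59). EJ is perpendicular to JK, so JK runs at 2.600°; with |JK| = 13.9, K = (10.35, -37.96). ∠JKL = 89.9° gives KL at 92.70° from the x-axis; with |KL| = 19.6, L = (9.425, -18.38). KL ⟂ LB, so LB runs at -177.3°; with |LB| = 14.2, B = (-4.759, -19.05). ∠LBU = 141.7° gives BU at -139.0° from the x-axis; with |BU| = 8.2, U = (-10.95, -24.43). Then |GU| = |U − G| = 26.77.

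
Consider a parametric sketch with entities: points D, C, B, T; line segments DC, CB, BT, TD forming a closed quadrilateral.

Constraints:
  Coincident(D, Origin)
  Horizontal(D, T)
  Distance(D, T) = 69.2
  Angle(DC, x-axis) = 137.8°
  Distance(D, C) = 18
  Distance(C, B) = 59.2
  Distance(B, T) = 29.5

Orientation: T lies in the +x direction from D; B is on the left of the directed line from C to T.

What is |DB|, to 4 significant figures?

48.91

D is at the origin; D and T share the same y with |DT| = 69.2 and T in +x, so T = (69.2, 0). DC runs at 137.8° with |DC| = 18.0, so C = (-13.33, 12.09). B is determined by |CB| = 59.2 and |BT| = 29.5 together: it lies at the intersection of circle(C, 59.2) and circle(T, 29.5). With |CT| = 83.42, the foot of the radical line on CT is 57.50 from C and the perpendicular offset is √(59.2² − 57.50²) = 14.09. Taking the left-of-CT solution: B = (45.60, 17.70).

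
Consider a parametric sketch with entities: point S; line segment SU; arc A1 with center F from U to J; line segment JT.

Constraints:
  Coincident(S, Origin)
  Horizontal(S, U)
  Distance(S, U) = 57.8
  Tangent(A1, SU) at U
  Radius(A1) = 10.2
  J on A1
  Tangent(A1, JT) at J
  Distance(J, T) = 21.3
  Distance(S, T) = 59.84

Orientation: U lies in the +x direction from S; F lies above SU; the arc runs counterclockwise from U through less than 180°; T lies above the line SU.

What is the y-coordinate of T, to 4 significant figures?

32.56

S is at the origin; SU is horizontal with |SU| = 57.8 and U on the +x side, so U = (57.80, 0.000). The tangent condition forces FU to be normal to SU, so F = U + (0, 10.2) = (57.80, 10.20). Since FJ ⟂ JT (tangency), |FT| = √(10.2² + 21.3²) = 23.62 regardless of where J sits on A1. So T lies on both circle(S, 59.84) and circle(F, 23.62); the above-SU intersection is T = (50.21, 32.56). J is the foot of the tangent from T: J = (65.09, 17.33).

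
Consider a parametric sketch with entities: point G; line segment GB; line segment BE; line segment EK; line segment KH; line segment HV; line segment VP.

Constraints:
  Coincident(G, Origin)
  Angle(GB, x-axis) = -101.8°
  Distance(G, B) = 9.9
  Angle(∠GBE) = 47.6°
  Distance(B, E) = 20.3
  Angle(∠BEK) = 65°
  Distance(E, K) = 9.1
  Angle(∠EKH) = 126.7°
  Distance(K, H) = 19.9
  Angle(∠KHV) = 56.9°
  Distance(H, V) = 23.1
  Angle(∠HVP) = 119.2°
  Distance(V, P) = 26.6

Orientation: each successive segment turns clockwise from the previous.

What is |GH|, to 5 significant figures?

10.907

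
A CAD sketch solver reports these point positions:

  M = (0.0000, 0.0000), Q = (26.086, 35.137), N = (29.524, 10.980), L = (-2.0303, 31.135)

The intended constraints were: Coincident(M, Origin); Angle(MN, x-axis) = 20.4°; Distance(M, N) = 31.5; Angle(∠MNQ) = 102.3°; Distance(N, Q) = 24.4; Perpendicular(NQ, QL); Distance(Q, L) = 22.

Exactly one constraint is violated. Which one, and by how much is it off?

Distance(Q, L) = 22 — off by 6.40.

M = (0.00, 0.00) ✓; MN at 20.40° ✓; |MN| = 31.50 ✓; ∠MNQ = 102.3° ✓; |NQ| = 24.40 ✓; ∠(NQ, QL) = 90.00° ✓; |QL| = 28.40 ✗.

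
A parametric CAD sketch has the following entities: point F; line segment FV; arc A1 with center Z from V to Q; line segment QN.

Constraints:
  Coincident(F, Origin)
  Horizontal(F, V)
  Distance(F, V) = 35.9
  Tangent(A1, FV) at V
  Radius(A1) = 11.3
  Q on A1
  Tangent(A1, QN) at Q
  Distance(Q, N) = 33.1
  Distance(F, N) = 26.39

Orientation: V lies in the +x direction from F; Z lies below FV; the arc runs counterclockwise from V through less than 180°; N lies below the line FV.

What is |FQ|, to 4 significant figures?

28.25

Checks: |ZQ| = 11.30 ✓; ∠(ZQ, QN) = 90.00° ✓; |QN| = 33.10 ✓; |FN| = 26.39 ✓.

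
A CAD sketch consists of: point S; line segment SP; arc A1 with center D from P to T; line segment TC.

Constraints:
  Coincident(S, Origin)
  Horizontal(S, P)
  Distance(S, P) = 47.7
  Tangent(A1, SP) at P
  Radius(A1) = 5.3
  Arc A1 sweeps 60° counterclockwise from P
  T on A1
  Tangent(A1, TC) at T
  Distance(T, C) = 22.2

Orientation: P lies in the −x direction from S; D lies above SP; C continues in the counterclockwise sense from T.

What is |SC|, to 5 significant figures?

38.771

S is at the origin; S and P share the same y with |SP| = 47.7 and P on the −x side, so P = (-47.700, 0.0000). A1 meets SP tangentially, so DP is at right angles to SP, so D = P + (0, 5.3) = (-47.700, 5.3000). On A1, P sits at bearing -90° from D; a 60° counterclockwise sweep puts T at bearing -30°, so T = D + 5.3·(cos -30°, sin -30°) = (-43.110, 2.6500). Since A1 is tangent to TC there, DT ⟂ TC, so TC runs along (−sin -30°, cos -30°); with |TC| = 22.2, C = (-32.010, 21.876). Then |SC| = |C − S| = 38.771.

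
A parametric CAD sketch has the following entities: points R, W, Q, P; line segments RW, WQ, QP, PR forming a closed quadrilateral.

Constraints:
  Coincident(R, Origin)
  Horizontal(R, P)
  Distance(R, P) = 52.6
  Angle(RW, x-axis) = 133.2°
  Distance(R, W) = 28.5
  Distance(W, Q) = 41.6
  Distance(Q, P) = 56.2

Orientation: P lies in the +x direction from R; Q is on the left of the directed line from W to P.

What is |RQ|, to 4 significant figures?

45.46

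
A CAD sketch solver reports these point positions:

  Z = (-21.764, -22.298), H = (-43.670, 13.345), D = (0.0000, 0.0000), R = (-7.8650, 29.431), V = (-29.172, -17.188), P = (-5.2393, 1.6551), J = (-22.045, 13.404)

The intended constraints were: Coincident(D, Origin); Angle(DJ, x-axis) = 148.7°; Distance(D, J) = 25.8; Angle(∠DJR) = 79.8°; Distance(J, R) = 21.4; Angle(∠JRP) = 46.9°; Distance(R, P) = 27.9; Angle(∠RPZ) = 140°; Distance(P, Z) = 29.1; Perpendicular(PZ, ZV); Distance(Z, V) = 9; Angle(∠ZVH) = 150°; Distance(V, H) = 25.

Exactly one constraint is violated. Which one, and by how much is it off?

Distance(V, H) = 25 — off by 8.80.

D = (0.00, 0.00) ✓; DJ at 148.7° ✓; |DJ| = 25.80 ✓; ∠DJR = 79.80° ✓; |JR| = 21.40 ✓; ∠JRP = 46.90° ✓; |RP| = 27.90 ✓; ∠RPZ = 140.0° ✓; |PZ| = 29.10 ✓; ∠(PZ, ZV) = 90.00° ✓; |ZV| = 8.999 ✓; ∠ZVH = 150.0° ✓; |VH| = 33.80 ✗.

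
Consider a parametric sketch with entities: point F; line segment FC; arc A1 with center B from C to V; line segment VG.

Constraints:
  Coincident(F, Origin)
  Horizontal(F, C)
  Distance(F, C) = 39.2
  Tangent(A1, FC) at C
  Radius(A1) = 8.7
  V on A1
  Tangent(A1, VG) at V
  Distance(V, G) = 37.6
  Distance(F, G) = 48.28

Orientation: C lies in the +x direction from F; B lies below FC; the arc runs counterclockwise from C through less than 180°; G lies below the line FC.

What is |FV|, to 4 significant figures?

31.46

F is at the origin; F and C share the same y with |FC| = 39.2 and C on the +x side, so C = (39.20, 0.000). The tangent condition forces BC to be normal to FC, so B = C + (0, -8.7) = (39.20, -8.700). Since BV ⟂ VG (tangency), |BG| = √(8.7² + 37.6²) = 38.59 regardless of where V sits on A1. So G lies on both circle(F, 48.28) and circle(B, 38.59); the below-FC intersection is G = (21.73, -43.11). V is the foot of the tangent from G: V = (30.75, -6.612).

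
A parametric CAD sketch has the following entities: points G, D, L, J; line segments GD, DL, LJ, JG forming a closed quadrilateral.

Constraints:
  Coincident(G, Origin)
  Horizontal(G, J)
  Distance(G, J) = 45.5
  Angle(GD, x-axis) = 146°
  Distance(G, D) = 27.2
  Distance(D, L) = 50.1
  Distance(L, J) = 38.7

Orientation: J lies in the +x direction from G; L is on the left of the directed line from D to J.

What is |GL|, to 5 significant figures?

40.678

Checks: |DL| = 50.10 ✓; |LJ| = 38.70 ✓.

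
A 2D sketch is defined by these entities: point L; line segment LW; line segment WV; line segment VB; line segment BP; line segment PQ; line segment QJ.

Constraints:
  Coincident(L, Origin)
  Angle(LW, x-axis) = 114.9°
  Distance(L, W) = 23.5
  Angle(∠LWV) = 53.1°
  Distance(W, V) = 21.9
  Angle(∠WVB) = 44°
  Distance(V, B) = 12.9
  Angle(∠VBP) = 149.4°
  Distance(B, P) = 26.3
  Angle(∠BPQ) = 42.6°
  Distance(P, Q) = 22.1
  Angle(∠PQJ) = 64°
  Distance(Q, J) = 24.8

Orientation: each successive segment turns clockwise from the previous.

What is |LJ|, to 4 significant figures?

2.387

L is at the origin; LW runs at 114.9° with length 23.5, so W = (-9.894, 21.32). ∠LWV = 53.1° gives WV at -12.00° from the x-axis; with |WV| = 21.9, V = (11.53, 16.76). ∠WVB = 44.0° gives VB at -148.0° from the x-axis; with |VB| = 12.9, B = (0.5873, 9.926). ∠VBP = 149.4° gives BP at -178.6° from the x-axis; with |BP| = 26.3, P = (-25.70, 9.284). ∠BPQ = 42.6° gives PQ at 44.00° from the x-axis; with |PQ| = 22.1, Q = (-9.807, 24.64). ∠PQJ = 64.0° gives QJ at -72.00° from the x-axis; with |QJ| = 24.8, J = (-2.144, 1.049). Then |LJ| = |J − L| = 2.387.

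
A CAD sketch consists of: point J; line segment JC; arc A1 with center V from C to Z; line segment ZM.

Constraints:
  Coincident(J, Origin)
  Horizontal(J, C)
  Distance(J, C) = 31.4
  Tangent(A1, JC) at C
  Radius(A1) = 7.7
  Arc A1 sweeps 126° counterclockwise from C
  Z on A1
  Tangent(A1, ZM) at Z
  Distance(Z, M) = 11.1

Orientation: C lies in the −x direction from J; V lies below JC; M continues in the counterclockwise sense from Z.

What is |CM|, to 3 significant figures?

21.2

J is at the origin; J and C share the same y with |JC| = 31.4 and C on the −x side, so C = (-31.4, 0.00). The tangent condition forces VC to be normal to JC, so V = C + (0, -7.7) = (-31.4, -7.70). On A1, C sits at bearing 90° from V; a 126° counterclockwise sweep puts Z at bearing 216°, so Z = V + 7.7·(cos 216°, sin 216°) = (-37.6, -12.2). A1 meets ZM tangentially, so VZ is at right angles to ZM, so ZM runs along (−sin 216°, cos 216°); with |ZM| = 11.1, M = (-31.1, -21.2). Then |CM| = |M − C| = 21.2.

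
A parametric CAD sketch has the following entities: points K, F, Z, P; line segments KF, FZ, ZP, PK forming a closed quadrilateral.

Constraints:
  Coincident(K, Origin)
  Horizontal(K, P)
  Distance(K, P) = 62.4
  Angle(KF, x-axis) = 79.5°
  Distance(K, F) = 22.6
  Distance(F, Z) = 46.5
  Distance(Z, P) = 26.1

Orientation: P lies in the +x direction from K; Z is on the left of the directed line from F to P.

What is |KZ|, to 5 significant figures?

55.706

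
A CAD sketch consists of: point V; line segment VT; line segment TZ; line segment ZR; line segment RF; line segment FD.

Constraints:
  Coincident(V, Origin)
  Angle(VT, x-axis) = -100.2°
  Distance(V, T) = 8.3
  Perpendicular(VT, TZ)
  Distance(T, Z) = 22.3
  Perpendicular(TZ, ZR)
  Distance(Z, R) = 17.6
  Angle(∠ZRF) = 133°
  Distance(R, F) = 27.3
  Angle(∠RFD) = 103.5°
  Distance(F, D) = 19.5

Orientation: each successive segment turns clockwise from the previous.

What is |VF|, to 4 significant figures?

28.02

V is at the origin; VT runs at -100.2° with length 8.3, so T = (-1.470, -8.169). VT ⟂ TZ, so TZ runs at 169.8°; with |TZ| = 22.3, Z = (-23.42, -4.220). The perpendicularity gives ZR at right angles to TZ, so ZR runs at 79.80°; with |ZR| = 17.6, R = (-20.30, 13.10). ∠ZRF = 133.0° gives RF at 32.80° from the x-axis; with |RF| = 27.3, F = (2.647, 27.89). Then |VF| = |F − V| = 28.02.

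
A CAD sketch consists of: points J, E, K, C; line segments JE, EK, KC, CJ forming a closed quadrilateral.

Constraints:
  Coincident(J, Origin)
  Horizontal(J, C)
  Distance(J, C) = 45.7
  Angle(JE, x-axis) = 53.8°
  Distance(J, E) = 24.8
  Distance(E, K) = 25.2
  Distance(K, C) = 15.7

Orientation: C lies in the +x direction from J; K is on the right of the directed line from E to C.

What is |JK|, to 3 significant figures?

30.0

Checks: |EK| = 25.20 ✓; |KC| = 15.70 ✓.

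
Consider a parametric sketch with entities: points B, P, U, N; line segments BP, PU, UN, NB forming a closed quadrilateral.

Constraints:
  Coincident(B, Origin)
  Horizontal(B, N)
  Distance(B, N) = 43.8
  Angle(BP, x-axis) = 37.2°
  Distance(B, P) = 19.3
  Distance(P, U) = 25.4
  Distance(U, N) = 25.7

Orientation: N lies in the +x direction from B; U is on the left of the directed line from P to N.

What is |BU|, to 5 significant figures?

44.639

B is at the origin; BN is horizontal with |BN| = 43.8 and N in +x, so N = (43.8, 0). BP runs at 37.2° with |BP| = 19.3, so P = (15.373, 11.669). U is determined by |PU| = 25.4 and |UN| = 25.7 together: it lies at the intersection of circle(P, 25.4) and circle(N, 25.7). With |PN| = 30.729, the foot of the radical line on PN is 15.115 from P and the perpendicular offset is √(25.4² − 15.115²) = 20.413. Taking the left-of-PN solution: U = (37.107, 24.813).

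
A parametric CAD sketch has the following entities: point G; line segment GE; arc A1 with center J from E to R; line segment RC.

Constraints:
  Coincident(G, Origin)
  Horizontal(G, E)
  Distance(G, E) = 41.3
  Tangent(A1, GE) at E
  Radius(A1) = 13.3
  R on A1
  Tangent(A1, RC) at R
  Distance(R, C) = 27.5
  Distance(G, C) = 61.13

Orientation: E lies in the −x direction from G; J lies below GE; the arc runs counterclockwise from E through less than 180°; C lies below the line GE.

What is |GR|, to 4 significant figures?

56.64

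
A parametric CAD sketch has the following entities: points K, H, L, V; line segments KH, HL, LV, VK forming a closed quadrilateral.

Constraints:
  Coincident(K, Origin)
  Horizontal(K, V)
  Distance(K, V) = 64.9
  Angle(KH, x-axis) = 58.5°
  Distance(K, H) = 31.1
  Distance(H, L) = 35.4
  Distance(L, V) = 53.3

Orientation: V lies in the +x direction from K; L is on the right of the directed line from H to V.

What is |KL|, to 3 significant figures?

15.1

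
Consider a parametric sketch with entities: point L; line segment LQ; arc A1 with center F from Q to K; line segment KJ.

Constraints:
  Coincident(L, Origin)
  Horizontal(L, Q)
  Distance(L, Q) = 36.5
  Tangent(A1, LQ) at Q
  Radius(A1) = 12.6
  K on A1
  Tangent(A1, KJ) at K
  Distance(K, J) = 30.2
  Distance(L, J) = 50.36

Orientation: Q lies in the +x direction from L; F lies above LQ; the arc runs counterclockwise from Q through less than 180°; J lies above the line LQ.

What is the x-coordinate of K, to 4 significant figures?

45.82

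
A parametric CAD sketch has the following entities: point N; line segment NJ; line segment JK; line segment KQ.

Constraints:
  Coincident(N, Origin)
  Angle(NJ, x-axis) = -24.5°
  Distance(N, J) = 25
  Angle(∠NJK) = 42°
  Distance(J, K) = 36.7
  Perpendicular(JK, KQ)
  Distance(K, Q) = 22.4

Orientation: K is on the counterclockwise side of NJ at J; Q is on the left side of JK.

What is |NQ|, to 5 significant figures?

18.988

N is at the origin; NJ runs at -24.5° with length 25.0, so J = 25.0·(cos -24.5°, sin -24.5°) = (22.749, -10.367). ∠NJK = 42.0°, so JK runs at -24.5° + (180° − 42.0°) = 113.50° from the x-axis; with |JK| = 36.7, K = J + 36.7·(cos 113.50°, sin 113.50°) = (8.1149, 23.289). The perpendicularity gives KQ at right angles to JK; with |KQ| = 22.4 on the left of JK, Q = K + 22.4·(-0.91706, -0.39875) = (-12.427, 14.357). Then |NQ| = |Q − N| = 18.988.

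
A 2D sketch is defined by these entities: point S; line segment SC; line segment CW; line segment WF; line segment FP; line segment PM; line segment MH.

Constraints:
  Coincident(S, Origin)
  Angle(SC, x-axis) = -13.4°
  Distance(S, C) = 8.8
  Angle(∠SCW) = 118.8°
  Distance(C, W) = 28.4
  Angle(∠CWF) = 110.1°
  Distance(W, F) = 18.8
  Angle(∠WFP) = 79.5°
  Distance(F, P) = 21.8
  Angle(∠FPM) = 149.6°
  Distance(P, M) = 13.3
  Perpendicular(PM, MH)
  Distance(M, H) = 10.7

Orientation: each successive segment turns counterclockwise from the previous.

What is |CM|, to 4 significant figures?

16.59

S is at the origin; SC runs at -13.4° with length 8.8, so C = (8.560, -2.039). ∠SCW = 118.8° gives CW at 47.80° from the x-axis; with |CW| = 28.4, W = (27.64, 19.00). ∠CWF = 110.1° gives WF at 117.7° from the x-axis; with |WF| = 18.8, F = (18.90, 35.64). ∠WFP = 79.5° gives FP at -141.8° from the x-axis; with |FP| = 21.8, P = (1.767, 22.16). ∠FPM = 149.6° gives PM at -111.4° from the x-axis; with |PM| = 13.3, M = (-3.086, 9.781). Then |CM| = |M − C| = 16.59.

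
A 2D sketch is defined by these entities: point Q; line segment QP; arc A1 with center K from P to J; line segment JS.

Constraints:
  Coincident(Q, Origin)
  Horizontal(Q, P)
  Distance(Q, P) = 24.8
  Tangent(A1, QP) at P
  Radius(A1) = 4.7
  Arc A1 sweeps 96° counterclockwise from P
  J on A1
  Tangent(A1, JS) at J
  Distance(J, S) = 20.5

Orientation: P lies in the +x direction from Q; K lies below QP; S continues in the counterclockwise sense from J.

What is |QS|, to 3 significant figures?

33.9

On A1, P sits at bearing 90° from K; a 96° counterclockwise sweep puts J at bearing 186°, so J = K + 4.7·(cos 186°, sin 186°) = (20.1, -5.19). Tangency of A1 to JS means the radius KJ is perpendicular to JS, so JS runs along (−sin 186°, cos 186°); with |JS| = 20.5, S = (22.3, -25.6). Then |QS| = |S − Q| = 33.9.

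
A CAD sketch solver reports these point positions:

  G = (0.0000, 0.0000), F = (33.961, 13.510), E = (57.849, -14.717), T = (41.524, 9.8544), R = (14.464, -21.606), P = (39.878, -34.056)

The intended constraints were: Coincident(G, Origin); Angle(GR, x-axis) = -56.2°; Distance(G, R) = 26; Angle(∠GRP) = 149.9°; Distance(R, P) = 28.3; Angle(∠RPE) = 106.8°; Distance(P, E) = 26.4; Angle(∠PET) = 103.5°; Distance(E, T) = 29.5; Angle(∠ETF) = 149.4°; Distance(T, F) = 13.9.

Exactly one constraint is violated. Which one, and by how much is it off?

Distance(T, F) = 13.9 — off by 5.50.

G = (0.00, 0.00) ✓; GR at -56.20° ✓; |GR| = 26.00 ✓; ∠GRP = 149.9° ✓; |RP| = 28.30 ✓; ∠RPE = 106.8° ✓; |PE| = 26.40 ✓; ∠PET = 103.5° ✓; |ET| = 29.50 ✓; ∠ETF = 149.4° ✓; |TF| = 8.400 ✗.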